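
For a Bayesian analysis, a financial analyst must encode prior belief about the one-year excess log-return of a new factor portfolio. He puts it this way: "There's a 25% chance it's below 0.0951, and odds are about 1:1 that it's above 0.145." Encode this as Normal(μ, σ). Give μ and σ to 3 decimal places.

μ = 0.145, σ = 0.074

For Normal(μ,σ), the p-quantile is μ + z_p·σ. Here z_{0.25} = -0.6745, z_{0.5} = 0.
So 0.0951 = μ − 0.6745σ and 0.145 = μ + 0σ.
Subtracting: σ = (0.145 − 0.0951)/(0 − (-0.6745)) = 0.074.
Then μ = 0.0951 − (-0.6745)·0.074 = 0.145.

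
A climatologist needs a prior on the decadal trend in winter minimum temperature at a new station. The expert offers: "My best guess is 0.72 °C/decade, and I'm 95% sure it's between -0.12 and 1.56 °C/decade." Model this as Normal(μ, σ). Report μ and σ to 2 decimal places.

μ = 0.72, σ = 0.43

A symmetric 95% interval runs μ ± z·σ with z = 1.96.
Half-width = 0.84, so σ = 0.84/1.96 = 0.43.
μ is the stated best guess, 0.72.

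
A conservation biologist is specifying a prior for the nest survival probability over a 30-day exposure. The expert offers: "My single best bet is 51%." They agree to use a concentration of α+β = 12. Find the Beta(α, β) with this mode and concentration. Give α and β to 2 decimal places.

α = 6.10, β = 5.90

For α,β > 1 the Beta mode is (α−1)/(α+β−2). With α+β = 12, the mode is (α−1)/10.
Set (α−1)/10 = 0.51 → α = 1 + 0.51·10 = 6.10.
β = 12 − α = 5.90.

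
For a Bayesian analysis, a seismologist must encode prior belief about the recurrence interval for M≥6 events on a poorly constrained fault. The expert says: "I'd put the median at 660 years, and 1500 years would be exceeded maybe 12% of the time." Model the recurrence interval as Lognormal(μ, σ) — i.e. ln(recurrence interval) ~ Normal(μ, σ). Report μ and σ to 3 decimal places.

μ ≈ 6.492, σ ≈ 0.699

If T ~ Lognormal(μ,σ) then ln T ~ Normal(μ,σ), so the p-quantile of ln T is μ + z_p·σ.
ln(660) = 6.492 and ln(1500) = 7.313; z_{0.5} = 0, z_{0.88} = 1.175.
σ = (7.313 − 6.492)/(1.175 − (0)) = 0.699.
μ = 6.492 − (0)·0.699 = 6.492.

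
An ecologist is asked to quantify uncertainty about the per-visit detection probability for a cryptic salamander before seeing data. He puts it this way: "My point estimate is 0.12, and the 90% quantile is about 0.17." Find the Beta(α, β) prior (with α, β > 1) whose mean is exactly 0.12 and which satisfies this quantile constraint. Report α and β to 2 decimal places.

α ≈ 8.88, β ≈ 65.14

With mean 0.12 fixed, write α = 0.12s, β = 0.88s where s = α+β.
Need P(θ < 0.17) = 0.9 under Beta(0.12s, 0.88s). Normal approximation: (q−m)/√(m(1−m)/s) ≈ z_{0.9} = 1.28, so s ≈ 0.12·0.88·(1.28)²/(0.17−0.12)² = 69.4.
At s = 69.4: P(θ<0.17) ≈ 0.894. Adjusting to match 0.9 gives s ≈ 74.03.
So α = 0.12·74.03 ≈ 8.88, β = 0.88·74.03 ≈ 65.14.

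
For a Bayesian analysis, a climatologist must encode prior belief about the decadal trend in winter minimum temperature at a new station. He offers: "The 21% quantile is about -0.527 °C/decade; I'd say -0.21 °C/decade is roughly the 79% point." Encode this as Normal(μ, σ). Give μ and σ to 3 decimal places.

μ = -0.368, σ = 0.197

The p-quantile of Normal(μ,σ) is μ + z_p·σ, with z_{0.21} = -0.8064 and z_{0.79} = 0.8064.
Eliminate σ: μ = (z₂·x₁ − z₁·x₂)/(z₂ − z₁) = (0.8064·-0.527 − (-0.8064)·-0.21)/1.613 = -0.368.
Then σ = (x₂ − x₁)/(z₂ − z₁) = (-0.21 − -0.527)/1.613 = 0.197.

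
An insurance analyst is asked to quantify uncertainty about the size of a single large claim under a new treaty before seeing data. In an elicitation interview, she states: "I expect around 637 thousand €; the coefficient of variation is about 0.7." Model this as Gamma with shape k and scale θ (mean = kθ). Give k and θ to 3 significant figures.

k ≈ 2.04, θ ≈ 312

For Gamma(k, scale θ): mean = kθ, variance = kθ², so CV = 1/√k.
CV = 0.7, hence k = 1/CV² = 2.04.
Then θ = mean/k = 637/2.04 = 312.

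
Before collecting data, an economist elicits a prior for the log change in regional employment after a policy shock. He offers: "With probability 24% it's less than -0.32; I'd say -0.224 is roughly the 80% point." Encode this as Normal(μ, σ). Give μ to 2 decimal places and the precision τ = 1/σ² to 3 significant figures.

μ = -0.28, τ = 260

The p-quantile of Normal(μ,σ) is μ + z_p·σ, with z_{0.24} = -0.7063 and z_{0.8} = 0.8416.
Eliminate σ: μ = (z₂·x₁ − z₁·x₂)/(z₂ − z₁) = (0.8416·-0.32 − (-0.7063)·-0.224)/1.548 = -0.28.
Then σ = (x₂ − x₁)/(z₂ − z₁) = (-0.224 − -0.32)/1.548 = 0.06.
Precision τ = 1/σ² = 1/0.06202² = 260.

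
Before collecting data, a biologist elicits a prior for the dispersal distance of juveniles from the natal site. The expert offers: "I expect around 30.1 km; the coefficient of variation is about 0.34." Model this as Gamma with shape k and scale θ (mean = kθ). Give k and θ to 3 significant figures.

For Gamma(k, scale θ): mean = kθ, variance = kθ², so CV = 1/√k.
CV = 0.34, hence k = 1/CV² = 8.65.
Then θ = mean/k = 30.1/8.65 = 3.48.

k ≈ 8.65, θ ≈ 3.48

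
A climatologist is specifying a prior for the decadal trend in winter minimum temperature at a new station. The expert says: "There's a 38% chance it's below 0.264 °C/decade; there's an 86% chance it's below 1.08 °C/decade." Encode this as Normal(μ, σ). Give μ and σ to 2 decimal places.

For Normal(μ,σ), the p-quantile is μ + z_p·σ. Here z_{0.38} = -0.3055, z_{0.86} = 1.08.
So 0.264 = μ − 0.3055σ and 1.08 = μ + 1.08σ.
Subtracting: σ = (1.08 − 0.264)/(1.08 − (-0.3055)) = 0.59.
Then μ = 0.264 − (-0.3055)·0.59 = 0.44.

μ = 0.44, σ = 0.59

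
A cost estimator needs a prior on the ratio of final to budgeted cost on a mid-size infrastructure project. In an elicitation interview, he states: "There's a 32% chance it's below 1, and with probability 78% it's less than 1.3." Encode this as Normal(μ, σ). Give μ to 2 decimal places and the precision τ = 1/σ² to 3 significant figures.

For Normal(μ,σ), the p-quantile is μ + z_p·σ. Here z_{0.32} = -0.4677, z_{0.78} = 0.7722.
So 1 = μ − 0.4677σ and 1.3 = μ + 0.7722σ.
Subtracting: σ = (1.3 − 1)/(0.7722 − (-0.4677)) = 0.24.
Then μ = 1 − (-0.4677)·0.24 = 1.11.
Precision τ = 1/σ² = 1/0.242² = 17.1.

μ = 1.11, τ = 17.1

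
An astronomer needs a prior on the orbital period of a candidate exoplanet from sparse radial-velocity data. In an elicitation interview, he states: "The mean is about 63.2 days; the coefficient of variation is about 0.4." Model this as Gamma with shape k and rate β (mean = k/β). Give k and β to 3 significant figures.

k ≈ 6.25, β ≈ 0.0989

For Gamma(k, rate β): mean = k/β, variance = k/β², so CV = 1/√k.
CV = 0.4, hence k = 1/CV² = 6.25.
Then β = k/mean = 6.25/63.2 = 0.0989.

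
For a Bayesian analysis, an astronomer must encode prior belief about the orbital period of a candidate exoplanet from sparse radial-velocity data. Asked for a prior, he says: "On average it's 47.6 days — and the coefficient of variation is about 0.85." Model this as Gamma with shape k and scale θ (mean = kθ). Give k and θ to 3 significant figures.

k ≈ 1.38, θ ≈ 34.4

For Gamma(k, scale θ): mean = kθ, variance = kθ², so CV = 1/√k.
CV = 0.85, hence k = 1/CV² = 1.38.
Then θ = mean/k = 47.6/1.38 = 34.4.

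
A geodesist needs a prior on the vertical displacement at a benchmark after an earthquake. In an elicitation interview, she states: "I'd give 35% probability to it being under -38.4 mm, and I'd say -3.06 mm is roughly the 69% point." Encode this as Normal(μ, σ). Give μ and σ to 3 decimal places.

The p-quantile of Normal(μ,σ) is μ + z_p·σ, with z_{0.35} = -0.3853 and z_{0.69} = 0.4959.
Eliminate σ: μ = (z₂·x₁ − z₁·x₂)/(z₂ − z₁) = (0.4959·-38.4 − (-0.3853)·-3.06)/0.8812 = -22.946.
Then σ = (x₂ − x₁)/(z₂ − z₁) = (-3.06 − -38.4)/0.8812 = 40.106.

μ = -22.946, σ = 40.106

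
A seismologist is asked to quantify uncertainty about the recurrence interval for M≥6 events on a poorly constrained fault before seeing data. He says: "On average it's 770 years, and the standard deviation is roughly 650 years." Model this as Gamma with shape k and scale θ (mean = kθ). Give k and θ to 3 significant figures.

k ≈ 1.4, θ ≈ 549

For Gamma(k, scale θ): mean = kθ, variance = kθ², so CV = 1/√k.
CV = SD/mean = 650/770 = 0.8442, hence k = 1/CV² = 1.4.
Then θ = mean/k = 770/1.4 = 549.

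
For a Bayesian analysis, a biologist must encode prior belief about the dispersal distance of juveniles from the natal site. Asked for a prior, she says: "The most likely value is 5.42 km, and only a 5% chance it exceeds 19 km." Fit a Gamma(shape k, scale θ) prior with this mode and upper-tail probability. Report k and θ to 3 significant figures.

k ≈ 2.64, θ ≈ 3.3

Gamma(k,θ) with k>1 has mode (k−1)θ, so θ = 5.42/(k−1).
Need P(X < 19) = 0.95 with θ tied to k this way. Start at k = 2, θ = 5.42: P(X<19) ≈ 0.865.
Too low — raise k to concentrate. Iterating converges to k ≈ 2.64.
Then θ = 5.42/(2.64−1) ≈ 3.3.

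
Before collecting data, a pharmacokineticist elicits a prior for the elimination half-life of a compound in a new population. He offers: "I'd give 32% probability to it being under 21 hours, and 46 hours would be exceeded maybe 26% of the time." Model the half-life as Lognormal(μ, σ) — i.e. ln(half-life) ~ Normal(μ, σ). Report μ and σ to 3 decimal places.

If T ~ Lognormal(μ,σ) then ln T ~ Normal(μ,σ), so the p-quantile of ln T is μ + z_p·σ.
ln(21) = 3.045 and ln(46) = 3.829; z_{0.32} = -0.4677, z_{0.74} = 0.6433.
σ = (3.829 − 3.045)/(0.6433 − (-0.4677)) = 0.706.
μ = 3.045 − (-0.4677)·0.706 = 3.375.

μ ≈ 3.375, σ ≈ 0.706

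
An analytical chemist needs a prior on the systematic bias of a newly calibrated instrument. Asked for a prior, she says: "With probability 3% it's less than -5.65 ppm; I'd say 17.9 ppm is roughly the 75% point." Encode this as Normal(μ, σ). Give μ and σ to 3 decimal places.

μ = 11.684, σ = 9.216

For Normal(μ,σ), the p-quantile is μ + z_p·σ. Here z_{0.03} = -1.881, z_{0.75} = 0.6745.
So -5.65 = μ − 1.881σ and 17.9 = μ + 0.6745σ.
Subtracting: σ = (17.9 − -5.65)/(0.6745 − (-1.881)) = 9.216.
Then μ = -5.65 − (-1.881)·9.216 = 11.684.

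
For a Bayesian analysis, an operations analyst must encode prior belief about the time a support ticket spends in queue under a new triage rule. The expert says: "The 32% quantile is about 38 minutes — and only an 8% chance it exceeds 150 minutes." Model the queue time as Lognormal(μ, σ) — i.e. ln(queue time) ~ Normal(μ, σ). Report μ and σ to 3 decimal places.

μ ≈ 3.980, σ ≈ 0.733

If T ~ Lognormal(μ,σ) then ln T ~ Normal(μ,σ), so the p-quantile of ln T is μ + z_p·σ.
ln(38) = 3.638 and ln(150) = 5.011; z_{0.32} = -0.4677, z_{0.92} = 1.405.
σ = (5.011 − 3.638)/(1.405 − (-0.4677)) = 0.733.
μ = 3.638 − (-0.4677)·0.733 = 3.980.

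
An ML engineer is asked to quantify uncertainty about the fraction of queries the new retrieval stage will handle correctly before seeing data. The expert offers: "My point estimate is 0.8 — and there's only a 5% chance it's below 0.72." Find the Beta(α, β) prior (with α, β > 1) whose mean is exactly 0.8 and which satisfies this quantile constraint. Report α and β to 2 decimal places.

α ≈ 59.77, β ≈ 14.94

With mean 0.8 fixed, write α = 0.8s, β = 0.2s where s = α+β.
Need P(θ < 0.72) = 0.05 under Beta(0.8s, 0.2s). Normal approximation: (q−m)/√(m(1−m)/s) ≈ z_{0.05} = -1.64, so s ≈ 0.8·0.2·(-1.64)²/(0.72−0.8)² = 67.6.
At s = 67.6: P(θ<0.72) ≈ 0.058. Adjusting to match 0.05 gives s ≈ 74.72.
So α = 0.8·74.72 ≈ 59.77, β = 0.2·74.72 ≈ 14.94.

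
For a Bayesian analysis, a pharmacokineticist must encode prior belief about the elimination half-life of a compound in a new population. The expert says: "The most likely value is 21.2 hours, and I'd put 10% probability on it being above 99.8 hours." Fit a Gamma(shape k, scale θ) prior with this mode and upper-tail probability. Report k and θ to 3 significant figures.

k ≈ 1.74, θ ≈ 28.5

Gamma(k,θ) with k>1 has mode (k−1)θ, so θ = 21.2/(k−1).
Need P(X < 99.8) = 0.9 with θ tied to k this way. Start at k = 2, θ = 21.2: P(X<99.8) ≈ 0.948.
Too high — lower k to spread out. Iterating converges to k ≈ 1.74.
Then θ = 21.2/(1.74−1) ≈ 28.5.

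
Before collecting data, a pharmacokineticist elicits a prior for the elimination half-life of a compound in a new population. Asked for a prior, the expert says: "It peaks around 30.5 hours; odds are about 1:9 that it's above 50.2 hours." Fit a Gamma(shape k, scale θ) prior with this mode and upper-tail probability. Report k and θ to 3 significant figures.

Gamma(k,θ) with k>1 has mode (k−1)θ, so θ = 30.5/(k−1).
Need P(X < 50.2) = 0.9 with θ tied to k this way. Start at k = 2, θ = 30.5: P(X<50.2) ≈ 0.490.
Too low — raise k to concentrate. Iterating converges to k ≈ 8.6.
Then θ = 30.5/(8.6−1) ≈ 4.02.

k ≈ 8.6, θ ≈ 4.02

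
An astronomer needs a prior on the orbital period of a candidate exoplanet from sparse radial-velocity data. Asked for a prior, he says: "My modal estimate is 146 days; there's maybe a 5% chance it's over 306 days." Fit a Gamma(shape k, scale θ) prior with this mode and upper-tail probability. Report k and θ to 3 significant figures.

k ≈ 6.04, θ ≈ 28.9

Gamma(k,θ) with k>1 has mode (k−1)θ, so θ = 146/(k−1).
Need P(X < 306) = 0.95 with θ tied to k this way. Start at k = 2, θ = 146: P(X<306) ≈ 0.619.
Too low — raise k to concentrate. Iterating converges to k ≈ 6.04.
Then θ = 146/(6.04−1) ≈ 28.9.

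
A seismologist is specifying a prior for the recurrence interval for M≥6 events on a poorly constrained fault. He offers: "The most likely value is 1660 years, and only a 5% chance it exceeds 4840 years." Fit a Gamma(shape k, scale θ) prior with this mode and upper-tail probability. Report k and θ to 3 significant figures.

k ≈ 3.32, θ ≈ 714

Gamma(k,θ) with k>1 has mode (k−1)θ, so θ = 1660/(k−1).
Need P(X < 4840) = 0.95 with θ tied to k this way. Start at k = 2, θ = 1660: P(X<4840) ≈ 0.788.
Too low — raise k to concentrate. Iterating converges to k ≈ 3.32.
Then θ = 1660/(3.32−1) ≈ 714.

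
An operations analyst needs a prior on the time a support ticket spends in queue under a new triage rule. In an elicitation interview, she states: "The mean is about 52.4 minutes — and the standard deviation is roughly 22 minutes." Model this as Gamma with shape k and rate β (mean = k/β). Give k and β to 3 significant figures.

For Gamma(k, rate β): mean = k/β, variance = k/β², so CV = 1/√k.
CV = SD/mean = 22/52.4 = 0.4198, hence k = 1/CV² = 5.67.
Then β = k/mean = 5.67/52.4 = 0.108.

k ≈ 5.67, β ≈ 0.108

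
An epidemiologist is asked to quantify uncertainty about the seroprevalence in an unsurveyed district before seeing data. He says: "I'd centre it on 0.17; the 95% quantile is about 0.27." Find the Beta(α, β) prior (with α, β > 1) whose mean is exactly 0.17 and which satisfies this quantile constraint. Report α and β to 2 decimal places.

α ≈ 7.49, β ≈ 36.57

With mean 0.17 fixed, write α = 0.17s, β = 0.83s where s = α+β.
Need P(θ < 0.27) = 0.95 under Beta(0.17s, 0.83s). Normal approximation: (q−m)/√(m(1−m)/s) ≈ z_{0.95} = 1.64, so s ≈ 0.17·0.83·(1.64)²/(0.27−0.17)² = 38.2.
At s = 38.2: P(θ<0.27) ≈ 0.938. Adjusting to match 0.95 gives s ≈ 44.06.
So α = 0.17·44.06 ≈ 7.49, β = 0.83·44.06 ≈ 36.57.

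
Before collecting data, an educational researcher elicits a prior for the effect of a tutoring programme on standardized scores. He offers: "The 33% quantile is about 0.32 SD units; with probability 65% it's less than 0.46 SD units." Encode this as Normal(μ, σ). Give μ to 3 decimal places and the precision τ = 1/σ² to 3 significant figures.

μ = 0.395, τ = 34.7

The p-quantile of Normal(μ,σ) is μ + z_p·σ, with z_{0.33} = -0.4399 and z_{0.65} = 0.3853.
Eliminate σ: μ = (z₂·x₁ − z₁·x₂)/(z₂ − z₁) = (0.3853·0.32 − (-0.4399)·0.46)/0.8252 = 0.395.
Then σ = (x₂ − x₁)/(z₂ − z₁) = (0.46 − 0.32)/0.8252 = 0.170.
Precision τ = 1/σ² = 1/0.1696² = 34.7.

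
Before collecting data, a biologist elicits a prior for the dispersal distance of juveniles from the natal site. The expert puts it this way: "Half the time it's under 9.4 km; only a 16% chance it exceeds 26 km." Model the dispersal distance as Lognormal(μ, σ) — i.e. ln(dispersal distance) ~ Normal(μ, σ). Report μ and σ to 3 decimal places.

μ ≈ 2.241, σ ≈ 1.023

If T ~ Lognormal(μ,σ) then ln T ~ Normal(μ,σ), so the p-quantile of ln T is μ + z_p·σ.
ln(9.4) = 2.241 and ln(26) = 3.258; z_{0.5} = 0, z_{0.84} = 0.9945.
σ = (3.258 − 2.241)/(0.9945 − (0)) = 1.023.
μ = 2.241 − (0)·1.023 = 2.241.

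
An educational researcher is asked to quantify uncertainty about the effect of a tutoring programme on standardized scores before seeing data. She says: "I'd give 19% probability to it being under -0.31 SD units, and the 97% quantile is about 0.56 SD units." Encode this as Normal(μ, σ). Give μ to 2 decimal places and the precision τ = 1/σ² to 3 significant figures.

μ = -0.03, τ = 10.1

For Normal(μ,σ), the p-quantile is μ + z_p·σ. Here z_{0.19} = -0.8779, z_{0.97} = 1.881.
So -0.31 = μ − 0.8779σ and 0.56 = μ + 1.881σ.
Subtracting: σ = (0.56 − -0.31)/(1.881 − (-0.8779)) = 0.32.
Then μ = -0.31 − (-0.8779)·0.32 = -0.03.
Precision τ = 1/σ² = 1/0.3154² = 10.1.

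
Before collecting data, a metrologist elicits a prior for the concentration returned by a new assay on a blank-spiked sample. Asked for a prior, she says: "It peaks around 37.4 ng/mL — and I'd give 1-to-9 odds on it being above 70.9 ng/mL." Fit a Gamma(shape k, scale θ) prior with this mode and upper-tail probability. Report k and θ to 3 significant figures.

k ≈ 5.67, θ ≈ 8

Gamma(k,θ) with k>1 has mode (k−1)θ, so θ = 37.4/(k−1).
Need P(X < 70.9) = 0.9 with θ tied to k this way. Start at k = 2, θ = 37.4: P(X<70.9) ≈ 0.565.
Too low — raise k to concentrate. Iterating converges to k ≈ 5.67.
Then θ = 37.4/(5.67−1) ≈ 8.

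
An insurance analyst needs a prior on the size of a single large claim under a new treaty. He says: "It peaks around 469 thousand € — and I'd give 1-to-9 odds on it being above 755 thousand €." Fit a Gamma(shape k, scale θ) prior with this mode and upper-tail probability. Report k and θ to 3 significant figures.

k ≈ 9.29, θ ≈ 56.5

Gamma(k,θ) with k>1 has mode (k−1)θ, so θ = 469/(k−1).
Need P(X < 755) = 0.9 with θ tied to k this way. Start at k = 2, θ = 469: P(X<755) ≈ 0.478.
Too low — raise k to concentrate. Iterating converges to k ≈ 9.29.
Then θ = 469/(9.29−1) ≈ 56.5.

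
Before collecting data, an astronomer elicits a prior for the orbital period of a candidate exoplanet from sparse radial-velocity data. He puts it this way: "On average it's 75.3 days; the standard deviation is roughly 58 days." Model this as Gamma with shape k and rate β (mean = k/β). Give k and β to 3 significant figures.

k ≈ 1.69, β ≈ 0.0224

For Gamma(k, rate β): mean = k/β, variance = k/β², so CV = 1/√k.
CV = SD/mean = 58/75.3 = 0.7703, hence k = 1/CV² = 1.69.
Then β = k/mean = 1.69/75.3 = 0.0224.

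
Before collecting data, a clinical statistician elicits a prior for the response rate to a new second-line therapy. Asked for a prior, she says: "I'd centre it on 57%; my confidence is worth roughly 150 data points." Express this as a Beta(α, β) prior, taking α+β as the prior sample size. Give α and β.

Under the effective-sample-size interpretation, Beta(α, β) has prior mean α/(α+β) and prior sample size α+β.
So α+β = 150 and α/(α+β) = 0.57, giving α = 0.57·150 = 85.5 and β = 150 − 85.5 = 64.5.

α = 85.5, β = 64.5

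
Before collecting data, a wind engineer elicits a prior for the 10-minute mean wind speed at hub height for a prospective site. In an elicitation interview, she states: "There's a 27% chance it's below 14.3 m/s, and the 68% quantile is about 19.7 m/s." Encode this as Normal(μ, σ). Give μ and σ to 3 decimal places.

For Normal(μ,σ), the p-quantile is μ + z_p·σ. Here z_{0.27} = -0.6128, z_{0.68} = 0.4677.
So 14.3 = μ − 0.6128σ and 19.7 = μ + 0.4677σ.
Subtracting: σ = (19.7 − 14.3)/(0.4677 − (-0.6128)) = 4.998.
Then μ = 14.3 − (-0.6128)·4.998 = 17.363.

μ = 17.363, σ = 4.998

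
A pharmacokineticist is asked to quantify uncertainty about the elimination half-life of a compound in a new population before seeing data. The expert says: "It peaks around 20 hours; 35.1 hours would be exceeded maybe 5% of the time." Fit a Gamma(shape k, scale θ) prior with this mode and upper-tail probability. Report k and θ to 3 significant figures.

Gamma(k,θ) with k>1 has mode (k−1)θ, so θ = 20/(k−1).
Need P(X < 35.1) = 0.95 with θ tied to k this way. Start at k = 2, θ = 20: P(X<35.1) ≈ 0.524.
Too low — raise k to concentrate. Iterating converges to k ≈ 9.82.
Then θ = 20/(9.82−1) ≈ 2.27.

k ≈ 9.82, θ ≈ 2.27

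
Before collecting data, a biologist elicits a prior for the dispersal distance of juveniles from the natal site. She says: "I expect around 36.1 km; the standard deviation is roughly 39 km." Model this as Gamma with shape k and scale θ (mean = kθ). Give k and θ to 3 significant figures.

k ≈ 0.857, θ ≈ 42.1

For Gamma(k, scale θ): mean = kθ, variance = kθ², so CV = 1/√k.
CV = SD/mean = 39/36.1 = 1.08, hence k = 1/CV² = 0.857.
Then θ = mean/k = 36.1/0.857 = 42.1.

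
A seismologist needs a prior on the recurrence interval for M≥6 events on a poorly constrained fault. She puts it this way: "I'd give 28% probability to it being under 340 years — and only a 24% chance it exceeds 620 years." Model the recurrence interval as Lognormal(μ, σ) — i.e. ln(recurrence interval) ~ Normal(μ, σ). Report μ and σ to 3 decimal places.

If T ~ Lognormal(μ,σ) then ln T ~ Normal(μ,σ), so the p-quantile of ln T is μ + z_p·σ.
ln(340) = 5.829 and ln(620) = 6.43; z_{0.28} = -0.5828, z_{0.76} = 0.7063.
σ = (6.43 − 5.829)/(0.7063 − (-0.5828)) = 0.466.
μ = 5.829 − (-0.5828)·0.466 = 6.101.

μ ≈ 6.101, σ ≈ 0.466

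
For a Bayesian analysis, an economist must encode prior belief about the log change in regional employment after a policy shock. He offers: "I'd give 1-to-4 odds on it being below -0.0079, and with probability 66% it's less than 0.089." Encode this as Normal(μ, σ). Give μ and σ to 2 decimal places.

μ = 0.06, σ = 0.08

For Normal(μ,σ), the p-quantile is μ + z_p·σ. Here z_{0.2} = -0.8416, z_{0.66} = 0.4125.
So -0.0079 = μ − 0.8416σ and 0.089 = μ + 0.4125σ.
Subtracting: σ = (0.089 − -0.0079)/(0.4125 − (-0.8416)) = 0.08.
Then μ = -0.0079 − (-0.8416)·0.08 = 0.06.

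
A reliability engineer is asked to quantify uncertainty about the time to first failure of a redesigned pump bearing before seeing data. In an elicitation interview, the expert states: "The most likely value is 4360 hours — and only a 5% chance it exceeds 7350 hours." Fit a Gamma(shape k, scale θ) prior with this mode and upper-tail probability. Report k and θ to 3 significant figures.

Gamma(k,θ) with k>1 has mode (k−1)θ, so θ = 4360/(k−1).
Need P(X < 7350) = 0.95 with θ tied to k this way. Start at k = 2, θ = 4360: P(X<7350) ≈ 0.502.
Too low — raise k to concentrate. Iterating converges to k ≈ 11.2.
Then θ = 4360/(11.2−1) ≈ 426.

k ≈ 11.2, θ ≈ 426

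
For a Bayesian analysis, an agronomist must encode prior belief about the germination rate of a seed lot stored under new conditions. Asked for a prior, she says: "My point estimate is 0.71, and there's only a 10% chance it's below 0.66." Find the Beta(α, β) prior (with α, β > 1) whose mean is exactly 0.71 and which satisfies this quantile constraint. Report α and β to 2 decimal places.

α ≈ 98.20, β ≈ 40.11

With mean 0.71 fixed, write α = 0.71s, β = 0.29s where s = α+β.
Need P(θ < 0.66) = 0.1 under Beta(0.71s, 0.29s). Normal approximation: (q−m)/√(m(1−m)/s) ≈ z_{0.1} = -1.28, so s ≈ 0.71·0.29·(-1.28)²/(0.66−0.71)² = 135.3.
At s = 135.3: P(θ<0.66) ≈ 0.102. Adjusting to match 0.1 gives s ≈ 138.31.
So α = 0.71·138.31 ≈ 98.20, β = 0.29·138.31 ≈ 40.11.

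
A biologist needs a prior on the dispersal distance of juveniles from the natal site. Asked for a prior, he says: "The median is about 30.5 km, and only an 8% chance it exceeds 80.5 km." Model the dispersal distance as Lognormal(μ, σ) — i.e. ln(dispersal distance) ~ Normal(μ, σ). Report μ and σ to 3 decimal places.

μ ≈ 3.418, σ ≈ 0.691

If T ~ Lognormal(μ,σ) then ln T ~ Normal(μ,σ), so the p-quantile of ln T is μ + z_p·σ.
ln(30.5) = 3.418 and ln(80.5) = 4.388; z_{0.5} = 0, z_{0.92} = 1.405.
σ = (4.388 − 3.418)/(1.405 − (0)) = 0.691.
μ = 3.418 − (0)·0.691 = 3.418.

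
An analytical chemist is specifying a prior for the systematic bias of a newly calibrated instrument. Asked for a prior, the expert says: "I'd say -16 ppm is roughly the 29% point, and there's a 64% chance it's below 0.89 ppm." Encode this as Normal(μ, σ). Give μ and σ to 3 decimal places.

For Normal(μ,σ), the p-quantile is μ + z_p·σ. Here z_{0.29} = -0.5534, z_{0.64} = 0.3585.
So -16 = μ − 0.5534σ and 0.89 = μ + 0.3585σ.
Subtracting: σ = (0.89 − -16)/(0.3585 − (-0.5534)) = 18.523.
Then μ = -16 − (-0.5534)·18.523 = -5.750.

μ = -5.750, σ = 18.523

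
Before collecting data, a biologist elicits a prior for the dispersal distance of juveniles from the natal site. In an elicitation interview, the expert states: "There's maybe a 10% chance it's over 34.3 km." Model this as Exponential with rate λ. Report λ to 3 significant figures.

λ ≈ 0.0671

P(T > 34.3) = e^(−λ·34.3) = 0.1, so λ = −ln(0.1)/34.3 = 0.0671.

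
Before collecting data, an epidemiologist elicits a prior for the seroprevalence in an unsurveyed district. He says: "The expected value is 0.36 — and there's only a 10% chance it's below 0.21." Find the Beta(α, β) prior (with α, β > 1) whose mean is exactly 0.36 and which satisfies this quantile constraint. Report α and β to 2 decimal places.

α ≈ 5.56, β ≈ 9.89

With mean 0.36 fixed, write α = 0.36s, β = 0.64s where s = α+β.
Need P(θ < 0.21) = 0.1 under Beta(0.36s, 0.64s). Normal approximation: (q−m)/√(m(1−m)/s) ≈ z_{0.1} = -1.28, so s ≈ 0.36·0.64·(-1.28)²/(0.21−0.36)² = 16.8.
At s = 16.8: P(θ<0.21) ≈ 0.090. Adjusting to match 0.1 gives s ≈ 15.45.
So α = 0.36·15.45 ≈ 5.56, β = 0.64·15.45 ≈ 9.89.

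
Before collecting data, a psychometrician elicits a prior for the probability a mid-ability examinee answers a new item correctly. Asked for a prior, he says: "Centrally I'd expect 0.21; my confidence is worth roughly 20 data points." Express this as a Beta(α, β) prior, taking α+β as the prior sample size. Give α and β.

α = 4.2, β = 15.8

Under the effective-sample-size interpretation, Beta(α, β) has prior mean α/(α+β) and prior sample size α+β.
So α+β = 20 and α/(α+β) = 0.21, giving α = 0.21·20 = 4.2 and β = 20 − 4.2 = 15.8.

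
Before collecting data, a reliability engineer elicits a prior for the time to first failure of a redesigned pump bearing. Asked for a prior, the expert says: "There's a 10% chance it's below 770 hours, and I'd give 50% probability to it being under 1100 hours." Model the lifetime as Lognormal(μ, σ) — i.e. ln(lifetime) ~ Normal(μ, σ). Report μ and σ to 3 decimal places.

μ ≈ 7.003, σ ≈ 0.278

If T ~ Lognormal(μ,σ) then ln T ~ Normal(μ,σ), so the p-quantile of ln T is μ + z_p·σ.
ln(770) = 6.646 and ln(1100) = 7.003; z_{0.1} = -1.282, z_{0.5} = 0.
σ = (7.003 − 6.646)/(0 − (-1.282)) = 0.278.
μ = 6.646 − (-1.282)·0.278 = 7.003.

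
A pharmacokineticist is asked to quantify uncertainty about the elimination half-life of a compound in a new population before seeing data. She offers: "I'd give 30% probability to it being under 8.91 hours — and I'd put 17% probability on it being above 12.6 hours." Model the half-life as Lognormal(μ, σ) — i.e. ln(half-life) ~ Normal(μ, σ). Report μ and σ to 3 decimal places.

μ ≈ 2.310, σ ≈ 0.234

If T ~ Lognormal(μ,σ) then ln T ~ Normal(μ,σ), so the p-quantile of ln T is μ + z_p·σ.
ln(8.91) = 2.187 and ln(12.6) = 2.534; z_{0.3} = -0.5244, z_{0.83} = 0.9542.
σ = (2.534 − 2.187)/(0.9542 − (-0.5244)) = 0.234.
μ = 2.187 − (-0.5244)·0.234 = 2.310.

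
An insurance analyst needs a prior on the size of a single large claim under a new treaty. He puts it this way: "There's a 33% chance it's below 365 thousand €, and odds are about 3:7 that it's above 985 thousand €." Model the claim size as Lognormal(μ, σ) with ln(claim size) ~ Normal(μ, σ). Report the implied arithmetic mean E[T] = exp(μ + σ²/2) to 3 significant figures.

E[T] ≈ 975 thousand €

If T ~ Lognormal(μ,σ) then ln T ~ Normal(μ,σ), so the p-quantile of ln T is μ + z_p·σ.
ln(365) = 5.9 and ln(985) = 6.893; z_{0.33} = -0.4399, z_{0.7} = 0.5244.
σ = (6.893 − 5.9)/(0.5244 − (-0.4399)) = 1.029.
μ = 5.9 − (-0.4399)·1.029 = 6.353.
E[T] = exp(μ + σ²/2) = exp(6.353 + 0.5299) = 975 thousand €.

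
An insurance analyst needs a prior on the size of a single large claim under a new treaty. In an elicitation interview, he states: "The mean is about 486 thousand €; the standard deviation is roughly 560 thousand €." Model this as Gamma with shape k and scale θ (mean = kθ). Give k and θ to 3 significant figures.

k ≈ 0.753, θ ≈ 645

For Gamma(k, scale θ): mean = kθ, variance = kθ², so CV = 1/√k.
CV = SD/mean = 560/486 = 1.152, hence k = 1/CV² = 0.753.
Then θ = mean/k = 486/0.753 = 645.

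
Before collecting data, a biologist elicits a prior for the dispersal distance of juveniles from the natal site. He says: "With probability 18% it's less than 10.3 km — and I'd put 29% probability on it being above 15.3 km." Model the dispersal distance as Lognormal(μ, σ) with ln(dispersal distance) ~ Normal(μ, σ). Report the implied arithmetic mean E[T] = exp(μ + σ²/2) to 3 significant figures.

E[T] ≈ 13.7 km

If T ~ Lognormal(μ,σ) then ln T ~ Normal(μ,σ), so the p-quantile of ln T is μ + z_p·σ.
ln(10.3) = 2.332 and ln(15.3) = 2.728; z_{0.18} = -0.9154, z_{0.71} = 0.5534.
σ = (2.728 − 2.332)/(0.5534 − (-0.9154)) = 0.269.
μ = 2.332 − (-0.9154)·0.269 = 2.579.
E[T] = exp(μ + σ²/2) = exp(2.579 + 0.0363) = 13.7 km.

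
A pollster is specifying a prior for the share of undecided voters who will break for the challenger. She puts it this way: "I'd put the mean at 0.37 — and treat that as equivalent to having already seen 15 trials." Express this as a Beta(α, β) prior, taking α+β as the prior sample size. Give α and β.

α = 5.55, β = 9.45

Under the effective-sample-size interpretation, Beta(α, β) has prior mean α/(α+β) and prior sample size α+β.
So α+β = 15 and α/(α+β) = 0.37, giving α = 0.37·15 = 5.55 and β = 15 − 5.55 = 9.45.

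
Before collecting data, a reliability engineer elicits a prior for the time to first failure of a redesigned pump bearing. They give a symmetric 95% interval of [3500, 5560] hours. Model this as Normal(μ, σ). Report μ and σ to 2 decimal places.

A symmetric 95% interval runs μ ± z·σ with z = 1.96.
Half-width = 1030, so σ = 1030/1.96 = 525.52.
μ is the interval midpoint, 4530.00.

μ = 4530.00, σ = 525.52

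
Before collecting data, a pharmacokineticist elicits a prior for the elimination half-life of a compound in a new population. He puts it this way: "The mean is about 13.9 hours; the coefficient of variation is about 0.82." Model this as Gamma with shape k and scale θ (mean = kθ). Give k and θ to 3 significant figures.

For Gamma(k, scale θ): mean = kθ, variance = kθ², so CV = 1/√k.
CV = 0.82, hence k = 1/CV² = 1.49.
Then θ = mean/k = 13.9/1.49 = 9.35.

k ≈ 1.49, θ ≈ 9.35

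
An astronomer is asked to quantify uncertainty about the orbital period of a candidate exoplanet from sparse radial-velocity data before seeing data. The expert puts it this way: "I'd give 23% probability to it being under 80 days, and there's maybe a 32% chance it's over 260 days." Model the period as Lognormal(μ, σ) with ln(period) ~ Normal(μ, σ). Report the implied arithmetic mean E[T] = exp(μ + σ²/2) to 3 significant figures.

E[T] ≈ 265 days

If T ~ Lognormal(μ,σ) then ln T ~ Normal(μ,σ), so the p-quantile of ln T is μ + z_p·σ.
ln(80) = 4.382 and ln(260) = 5.561; z_{0.23} = -0.7388, z_{0.68} = 0.4677.
σ = (5.561 − 4.382)/(0.4677 − (-0.7388)) = 0.977.
μ = 4.382 − (-0.7388)·0.977 = 5.104.
E[T] = exp(μ + σ²/2) = exp(5.104 + 0.4772) = 265 days.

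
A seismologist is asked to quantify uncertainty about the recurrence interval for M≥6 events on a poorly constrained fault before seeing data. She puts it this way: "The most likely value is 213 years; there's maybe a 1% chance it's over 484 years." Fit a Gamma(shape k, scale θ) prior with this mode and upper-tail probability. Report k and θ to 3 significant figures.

Gamma(k,θ) with k>1 has mode (k−1)θ, so θ = 213/(k−1).
Need P(X < 484) = 0.99 with θ tied to k this way. Start at k = 2, θ = 213: P(X<484) ≈ 0.663.
Too low — raise k to concentrate. Iterating converges to k ≈ 8.11.
Then θ = 213/(8.11−1) ≈ 30.

k ≈ 8.11, θ ≈ 30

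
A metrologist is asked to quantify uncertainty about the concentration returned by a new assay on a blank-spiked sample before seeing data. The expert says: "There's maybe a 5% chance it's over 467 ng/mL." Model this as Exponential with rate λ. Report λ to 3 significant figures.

P(T > 467.0) = e^(−λ·467.0) = 0.05, so λ = −ln(0.05)/467.0 = 0.00641.

λ ≈ 0.00641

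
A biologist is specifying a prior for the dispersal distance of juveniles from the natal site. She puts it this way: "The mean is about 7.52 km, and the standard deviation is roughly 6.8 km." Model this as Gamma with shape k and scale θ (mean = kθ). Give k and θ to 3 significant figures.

For Gamma(k, scale θ): mean = kθ, variance = kθ², so CV = 1/√k.
CV = SD/mean = 6.8/7.52 = 0.9043, hence k = 1/CV² = 1.22.
Then θ = mean/k = 7.52/1.22 = 6.15.

k ≈ 1.22, θ ≈ 6.15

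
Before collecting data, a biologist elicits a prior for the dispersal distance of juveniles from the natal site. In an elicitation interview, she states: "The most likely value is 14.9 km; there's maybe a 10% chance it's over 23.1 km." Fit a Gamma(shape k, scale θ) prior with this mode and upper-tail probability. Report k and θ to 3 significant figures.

Gamma(k,θ) with k>1 has mode (k−1)θ, so θ = 14.9/(k−1).
Need P(X < 23.1) = 0.9 with θ tied to k this way. Start at k = 2, θ = 14.9: P(X<23.1) ≈ 0.459.
Too low — raise k to concentrate. Iterating converges to k ≈ 10.7.
Then θ = 14.9/(10.7−1) ≈ 1.53.

k ≈ 10.7, θ ≈ 1.53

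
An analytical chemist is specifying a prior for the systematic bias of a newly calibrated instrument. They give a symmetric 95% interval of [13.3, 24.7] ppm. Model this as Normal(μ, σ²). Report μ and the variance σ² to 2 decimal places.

μ = 19.00, σ² = 8.46

A symmetric 95% interval runs μ ± z·σ with z = 1.96.
Half-width = 5.7, so σ = 5.7/1.96 = 2.908 and σ² = 8.46.
μ is the interval midpoint, 19.00.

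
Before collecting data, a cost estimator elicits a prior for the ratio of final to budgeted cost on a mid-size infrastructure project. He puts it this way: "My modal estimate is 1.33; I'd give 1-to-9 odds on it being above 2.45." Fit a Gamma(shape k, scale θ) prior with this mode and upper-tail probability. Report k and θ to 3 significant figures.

k ≈ 6.11, θ ≈ 0.26

Gamma(k,θ) with k>1 has mode (k−1)θ, so θ = 1.33/(k−1).
Need P(X < 2.45) = 0.9 with θ tied to k this way. Start at k = 2, θ = 1.33: P(X<2.45) ≈ 0.550.
Too low — raise k to concentrate. Iterating converges to k ≈ 6.11.
Then θ = 1.33/(6.11−1) ≈ 0.26.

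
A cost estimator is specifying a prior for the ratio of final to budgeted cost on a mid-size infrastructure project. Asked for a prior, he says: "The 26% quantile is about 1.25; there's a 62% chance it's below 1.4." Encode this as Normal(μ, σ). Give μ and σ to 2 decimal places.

The p-quantile of Normal(μ,σ) is μ + z_p·σ, with z_{0.26} = -0.6433 and z_{0.62} = 0.3055.
Eliminate σ: μ = (z₂·x₁ − z₁·x₂)/(z₂ − z₁) = (0.3055·1.25 − (-0.6433)·1.4)/0.9488 = 1.35.
Then σ = (x₂ − x₁)/(z₂ − z₁) = (1.4 − 1.25)/0.9488 = 0.16.

μ = 1.35, σ = 0.16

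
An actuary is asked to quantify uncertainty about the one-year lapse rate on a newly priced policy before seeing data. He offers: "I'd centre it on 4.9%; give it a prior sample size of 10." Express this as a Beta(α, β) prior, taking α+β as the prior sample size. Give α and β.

α = 0.49, β = 9.51

Under the effective-sample-size interpretation, Beta(α, β) has prior mean α/(α+β) and prior sample size α+β.
So α+β = 10 and α/(α+β) = 0.049, giving α = 0.049·10 = 0.49 and β = 10 − 0.49 = 9.51.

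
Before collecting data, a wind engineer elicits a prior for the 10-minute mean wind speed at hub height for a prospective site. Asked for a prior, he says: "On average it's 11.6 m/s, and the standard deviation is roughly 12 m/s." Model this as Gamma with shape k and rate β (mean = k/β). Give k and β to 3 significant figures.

For Gamma(k, rate β): mean = k/β, variance = k/β², so CV = 1/√k.
CV = SD/mean = 12/11.6 = 1.034, hence k = 1/CV² = 0.934.
Then β = k/mean = 0.934/11.6 = 0.0806.

k ≈ 0.934, β ≈ 0.0806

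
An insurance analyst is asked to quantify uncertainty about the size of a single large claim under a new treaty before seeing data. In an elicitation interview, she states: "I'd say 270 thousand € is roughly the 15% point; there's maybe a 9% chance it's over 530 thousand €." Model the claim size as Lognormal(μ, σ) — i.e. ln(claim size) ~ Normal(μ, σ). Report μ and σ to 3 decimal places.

μ ≈ 5.892, σ ≈ 0.284

If T ~ Lognormal(μ,σ) then ln T ~ Normal(μ,σ), so the p-quantile of ln T is μ + z_p·σ.
ln(270) = 5.598 and ln(530) = 6.273; z_{0.15} = -1.036, z_{0.91} = 1.341.
σ = (6.273 − 5.598)/(1.341 − (-1.036)) = 0.284.
μ = 5.598 − (-1.036)·0.284 = 5.892.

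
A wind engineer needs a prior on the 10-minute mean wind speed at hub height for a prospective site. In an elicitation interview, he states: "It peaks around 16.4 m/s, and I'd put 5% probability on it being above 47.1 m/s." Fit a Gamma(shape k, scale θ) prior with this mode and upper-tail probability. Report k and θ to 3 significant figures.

k ≈ 3.4, θ ≈ 6.84

Gamma(k,θ) with k>1 has mode (k−1)θ, so θ = 16.4/(k−1).
Need P(X < 47.1) = 0.95 with θ tied to k this way. Start at k = 2, θ = 16.4: P(X<47.1) ≈ 0.781.
Too low — raise k to concentrate. Iterating converges to k ≈ 3.4.
Then θ = 16.4/(3.4−1) ≈ 6.84.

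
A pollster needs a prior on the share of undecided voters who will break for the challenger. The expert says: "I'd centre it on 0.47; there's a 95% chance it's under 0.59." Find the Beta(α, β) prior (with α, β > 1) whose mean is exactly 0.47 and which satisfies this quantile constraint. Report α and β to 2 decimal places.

α ≈ 21.86, β ≈ 24.65

With mean 0.47 fixed, write α = 0.47s, β = 0.53s where s = α+β.
Need P(θ < 0.59) = 0.95 under Beta(0.47s, 0.53s). Normal approximation: (q−m)/√(m(1−m)/s) ≈ z_{0.95} = 1.64, so s ≈ 0.47·0.53·(1.64)²/(0.59−0.47)² = 46.8.
At s = 46.8: P(θ<0.59) ≈ 0.951. Adjusting to match 0.95 gives s ≈ 46.51.
So α = 0.47·46.51 ≈ 21.86, β = 0.53·46.51 ≈ 24.65.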